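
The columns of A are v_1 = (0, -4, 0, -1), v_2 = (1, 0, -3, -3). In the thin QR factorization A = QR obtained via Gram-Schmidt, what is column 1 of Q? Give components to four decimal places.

e_1 = (0.0000, -0.9701, 0.0000, -0.2425)

v_1 = (0, -4, 0, -1); ‖v_1‖ = 4.1231, so e_1 = (0.0000, -0.9701, 0.0000, -0.2425).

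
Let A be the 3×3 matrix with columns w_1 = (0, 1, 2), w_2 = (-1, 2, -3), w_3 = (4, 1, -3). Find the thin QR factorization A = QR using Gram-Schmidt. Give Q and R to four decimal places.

Q = [[0.0000, -0.3043, 0.9526], [0.4472, 0.8520, 0.2722], [0.8944, -0.4260, -0.1361]], R = [[2.2361, -1.7889, -2.2361], [0.0000, 3.2863, 0.9129], [0.0000, 0.0000, 4.4907]]

w_1 = (0, 1, 2); ‖w_1‖ = 2.2361, so q_1 = (0.0000, 0.4472, 0.8944).
q_1·w_2 = 0.0000·(-1) + 0.4472·2 + 0.8944·(-3) = -1.7889.
u_2 = w_2 + 1.7889·q_1 = (-1.0000, 2.8000, -1.4000).
‖u_2‖ = 3.2863, so q_2 = (-0.3043, 0.8520, -0.4260).
q_1·w_3 = 0.0000·4 + 0.4472·1 + 0.8944·(-3) = -2.2361; q_2·w_3 = (-0.3043)·4 + 0.8520·1 + (-0.4260)·(-3) = 0.9129.
u_3 = w_3 + 2.2361·q_1 − 0.9129·q_2 = (4.2778, 1.2222, -0.6111).
‖u_3‖ = 4.4907, so q_3 = (0.9526, 0.2722, -0.1361).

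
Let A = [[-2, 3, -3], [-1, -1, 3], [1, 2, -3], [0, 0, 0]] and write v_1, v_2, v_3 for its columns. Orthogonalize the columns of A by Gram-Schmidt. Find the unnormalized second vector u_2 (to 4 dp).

v_1 = (-2, -1, 1, 0); ‖v_1‖ = 2.4495, so e_1 = (-0.8165, -0.4082, 0.4082, 0.0000).
e_1·v_2 = (-0.8165)·3 + (-0.4082)·(-1) + 0.4082·2 + 0.0000·0 = -1.2247.
u_2 = v_2 + 1.2247·e_1 = (2.0000, -1.5000, 2.5000, 0.0000).

u_2 = (2.0000, -1.5000, 2.5000, 0.0000)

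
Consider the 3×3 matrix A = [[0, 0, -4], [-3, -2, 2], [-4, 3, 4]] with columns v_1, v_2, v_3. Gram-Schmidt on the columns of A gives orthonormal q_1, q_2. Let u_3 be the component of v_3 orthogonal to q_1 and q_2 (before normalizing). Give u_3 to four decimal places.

v_1 = (0, -3, -4); ‖v_1‖ = 5.0000, so q_1 = (0.0000, -0.6000, -0.8000).
q_1·v_2 = 0.0000·0 + (-0.6000)·(-2) + (-0.8000)·3 = -1.2000.
u_2 = v_2 + 1.2000·q_1 = (0.0000, -2.7200, 2.0400).
‖u_2‖ = 3.4000, so q_2 = (0.0000, -0.8000, 0.6000).
q_1·v_3 = 0.0000·(-4) + (-0.6000)·2 + (-0.8000)·4 = -4.4000; q_2·v_3 = 0.0000·(-4) + (-0.8000)·2 + 0.6000·4 = 0.8000.
u_3 = v_3 + 4.4000·q_1 − 0.8000·q_2 = (-4.0000, 0.0000, 0.0000).

u_3 = (-4.0000, 0.0000, 0.0000)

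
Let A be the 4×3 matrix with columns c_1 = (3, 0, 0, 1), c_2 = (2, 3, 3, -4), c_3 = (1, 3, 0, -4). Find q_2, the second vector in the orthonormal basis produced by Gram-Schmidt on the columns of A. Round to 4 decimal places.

c_1 = (3, 0, 0, 1); ‖c_1‖ = 3.1623, so q_1 = (0.9487, 0.0000, 0.0000, 0.3162).
q_1·c_2 = 0.9487·2 + 0.0000·3 + 0.0000·3 + 0.3162·(-4) = 0.6325.
u_2 = c_2 − 0.6325·q_1 = (1.4000, 3.0000, 3.0000, -4.2000).
‖u_2‖ = 6.1319, so q_2 = (0.2283, 0.4892, 0.4892, -0.6849).

q_2 = (0.2283, 0.4892, 0.4892, -0.6849)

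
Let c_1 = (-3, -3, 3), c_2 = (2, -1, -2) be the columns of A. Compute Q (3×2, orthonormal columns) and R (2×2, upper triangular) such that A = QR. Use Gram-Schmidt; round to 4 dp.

q_1 = c_1/‖c_1‖ = (-3, -3, 3)/5.1962 = (-0.5774, -0.5774, 0.5774).
r_{12} = q_1·c_2 = -1.7321.
u_2 = c_2 + 1.7321·q_1 = (1.0000, -2.0000, -1.0000).
‖u_2‖ = 2.4495, so q_2 = (0.4082, -0.8165, -0.4082).

Q = [[-0.5774, 0.4082], [-0.5774, -0.8165], [0.5774, -0.4082]], R = [[5.1962, -1.7321], [0.0000, 2.4495]]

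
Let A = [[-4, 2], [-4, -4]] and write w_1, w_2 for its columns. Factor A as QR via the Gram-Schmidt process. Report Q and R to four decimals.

w_1 = (-4, -4); ‖w_1‖ = 5.6569, so q_1 = (-0.7071, -0.7071).
q_1·w_2 = (-0.7071)·2 + (-0.7071)·(-4) = 1.4142.
u_2 = w_2 − 1.4142·q_1 = (3.0000, -3.0000).
‖u_2‖ = 4.2426, so q_2 = (0.7071, -0.7071).

Q = [[-0.7071, 0.7071], [-0.7071, -0.7071]], R = [[5.6569, 1.4142], [0.0000, 4.2426]]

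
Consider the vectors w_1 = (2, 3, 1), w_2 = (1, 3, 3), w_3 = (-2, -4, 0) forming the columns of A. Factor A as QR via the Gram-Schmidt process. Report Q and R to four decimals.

q_1 = w_1/‖w_1‖ = (2, 3, 1)/3.7417 = (0.5345, 0.8018, 0.2673).
r_{12} = q_1·w_2 = 3.7417.
u_2 = w_2 − 3.7417·q_1 = (-1.0000, 0.0000, 2.0000).
‖u_2‖ = 2.2361, so q_2 = (-0.4472, 0.0000, 0.8944).
r_{13} = q_1·w_3 = -4.2762; r_{23} = q_2·w_3 = 0.8944.
u_3 = w_3 + 4.2762·q_1 − 0.8944·q_2 = (0.6857, -0.5714, 0.3429).
‖u_3‖ = 0.9562, so q_3 = (0.7171, -0.5976, 0.3586).

Q = [[0.5345, -0.4472, 0.7171], [0.8018, 0.0000, -0.5976], [0.2673, 0.8944, 0.3586]], R = [[3.7417, 3.7417, -4.2762], [0.0000, 2.2361, 0.8944], [0.0000, 0.0000, 0.9562]]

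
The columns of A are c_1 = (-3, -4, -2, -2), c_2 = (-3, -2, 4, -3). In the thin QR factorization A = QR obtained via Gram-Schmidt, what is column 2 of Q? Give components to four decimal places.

q_1 = c_1/‖c_1‖ = (-3, -4, -2, -2)/5.7446 = (-0.5222, -0.6963, -0.3482, -0.3482).
r_{12} = q_1·c_2 = 2.6112.
u_2 = c_2 − 2.6112·q_1 = (-1.6364, -0.1818, 4.9091, -2.0909).
‖u_2‖ = 5.5841, so q_2 = (-0.2930, -0.0326, 0.8791, -0.3744).

q_2 = (-0.2930, -0.0326, 0.8791, -0.3744)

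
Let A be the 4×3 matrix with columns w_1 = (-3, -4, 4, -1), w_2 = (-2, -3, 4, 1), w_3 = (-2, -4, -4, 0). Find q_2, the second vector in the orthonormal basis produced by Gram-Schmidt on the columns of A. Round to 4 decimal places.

w_1 = (-3, -4, 4, -1); ‖w_1‖ = 6.4807, so q_1 = (-0.4629, -0.6172, 0.6172, -0.1543).
q_1·w_2 = (-0.4629)·(-2) + (-0.6172)·(-3) + 0.6172·4 + (-0.1543)·1 = 5.0920.
u_2 = w_2 − 5.0920·q_1 = (0.3571, 0.1429, 0.8571, 1.7857).
‖u_2‖ = 2.0178, so q_2 = (0.1770, 0.0708, 0.4248, 0.8850).

q_2 = (0.1770, 0.0708, 0.4248, 0.8850)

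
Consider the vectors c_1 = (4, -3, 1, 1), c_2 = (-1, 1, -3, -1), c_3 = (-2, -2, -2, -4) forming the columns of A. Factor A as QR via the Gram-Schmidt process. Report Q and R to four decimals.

Q = [[0.7698, 0.2296, -0.3117], [-0.5774, -0.0810, -0.6077], [0.1925, -0.9455, 0.1402], [0.1925, -0.2161, -0.7168]], R = [[5.1962, -2.1170, -1.5396], [0.0000, 2.7420, 2.4583], [0.0000, 0.0000, 4.4256]]

c_1 = (4, -3, 1, 1); ‖c_1‖ = 5.1962, so e_1 = (0.7698, -0.5774, 0.1925, 0.1925).
e_1·c_2 = 0.7698·(-1) + (-0.5774)·1 + 0.1925·(-3) + 0.1925·(-1) = -2.1170.
u_2 = c_2 + 2.1170·e_1 = (0.6296, -0.2222, -2.5926, -0.5926).
‖u_2‖ = 2.7420, so e_2 = (0.2296, -0.0810, -0.9455, -0.2161).
e_1·c_3 = 0.7698·(-2) + (-0.5774)·(-2) + 0.1925·(-2) + 0.1925·(-4) = -1.5396; e_2·c_3 = 0.2296·(-2) + (-0.0810)·(-2) + (-0.9455)·(-2) + (-0.2161)·(-4) = 2.4583.
u_3 = c_3 + 1.5396·e_1 − 2.4583·e_2 = (-1.3793, -2.6897, 0.6207, -3.1724).
‖u_3‖ = 4.4256, so e_3 = (-0.3117, -0.6077, 0.1402, -0.7168).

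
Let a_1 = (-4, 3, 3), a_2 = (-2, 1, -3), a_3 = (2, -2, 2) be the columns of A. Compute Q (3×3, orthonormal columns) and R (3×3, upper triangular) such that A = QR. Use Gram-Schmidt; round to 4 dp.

Q = [[-0.6860, -0.4736, -0.5523], [0.5145, 0.2210, -0.8285], [0.5145, -0.8525, 0.0921]], R = [[5.8310, 0.3430, -1.3720], [0.0000, 3.7259, -3.0944], [0.0000, 0.0000, 0.7365]]

q_1 = a_1/‖a_1‖ = (-4, 3, 3)/5.8310 = (-0.6860, 0.5145, 0.5145).
r_{12} = q_1·a_2 = 0.3430.
u_2 = a_2 − 0.3430·q_1 = (-1.7647, 0.8235, -3.1765).
‖u_2‖ = 3.7259, so q_2 = (-0.4736, 0.2210, -0.8525).
r_{13} = q_1·a_3 = -1.3720; r_{23} = q_2·a_3 = -3.0944.
u_3 = a_3 + 1.3720·q_1 + 3.0944·q_2 = (-0.4068, -0.6102, 0.0678).
‖u_3‖ = 0.7365, so q_3 = (-0.5523, -0.8285, 0.0921).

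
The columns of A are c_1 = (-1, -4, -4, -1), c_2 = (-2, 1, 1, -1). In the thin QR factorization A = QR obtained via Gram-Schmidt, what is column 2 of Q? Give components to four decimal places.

q_2 = (-0.8578, 0.1645, 0.1645, -0.4583)

c_1 = (-1, -4, -4, -1); ‖c_1‖ = 5.8310, so q_1 = (-0.1715, -0.6860, -0.6860, -0.1715).
q_1·c_2 = (-0.1715)·(-2) + (-0.6860)·1 + (-0.6860)·1 + (-0.1715)·(-1) = -0.8575.
u_2 = c_2 + 0.8575·q_1 = (-2.1471, 0.4118, 0.4118, -1.1471).
‖u_2‖ = 2.5029, so q_2 = (-0.8578, 0.1645, 0.1645, -0.4583).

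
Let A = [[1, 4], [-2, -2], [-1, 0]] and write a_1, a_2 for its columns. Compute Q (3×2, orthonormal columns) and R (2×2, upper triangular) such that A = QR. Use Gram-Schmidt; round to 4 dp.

Q = [[0.4082, 0.8729], [-0.8165, 0.2182], [-0.4082, 0.4364]], R = [[2.4495, 3.2660], [0.0000, 3.0551]]

a_1 = (1, -2, -1); ‖a_1‖ = 2.4495, so q_1 = (0.4082, -0.8165, -0.4082).
q_1·a_2 = 0.4082·4 + (-0.8165)·(-2) + (-0.4082)·0 = 3.2660.
u_2 = a_2 − 3.2660·q_1 = (2.6667, 0.6667, 1.3333).
‖u_2‖ = 3.0551, so q_2 = (0.8729, 0.2182, 0.4364).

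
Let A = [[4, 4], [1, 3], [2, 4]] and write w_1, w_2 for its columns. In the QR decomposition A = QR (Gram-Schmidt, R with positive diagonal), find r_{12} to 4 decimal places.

r_{12} = 5.8919

w_1 = (4, 1, 2); ‖w_1‖ = 4.5826, so q_1 = (0.8729, 0.2182, 0.4364).
r_{12} = q_1·w_2 = 5.8919.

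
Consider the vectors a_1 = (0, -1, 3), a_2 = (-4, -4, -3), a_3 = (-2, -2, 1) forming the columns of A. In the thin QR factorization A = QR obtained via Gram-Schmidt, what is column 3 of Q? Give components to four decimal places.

a_1 = (0, -1, 3); ‖a_1‖ = 3.1623, so q_1 = (0.0000, -0.3162, 0.9487).
q_1·a_2 = 0.0000·(-4) + (-0.3162)·(-4) + 0.9487·(-3) = -1.5811.
u_2 = a_2 + 1.5811·q_1 = (-4.0000, -4.5000, -1.5000).
‖u_2‖ = 6.2048, so q_2 = (-0.6447, -0.7252, -0.2417).
q_1·a_3 = 0.0000·(-2) + (-0.3162)·(-2) + 0.9487·1 = 1.5811; q_2·a_3 = (-0.6447)·(-2) + (-0.7252)·(-2) + (-0.2417)·1 = 2.4981.
u_3 = a_3 − 1.5811·q_1 − 2.4981·q_2 = (-0.3896, 0.3117, 0.1039).
‖u_3‖ = 0.5096, so q_3 = (-0.7645, 0.6116, 0.2039).

q_3 = (-0.7645, 0.6116, 0.2039)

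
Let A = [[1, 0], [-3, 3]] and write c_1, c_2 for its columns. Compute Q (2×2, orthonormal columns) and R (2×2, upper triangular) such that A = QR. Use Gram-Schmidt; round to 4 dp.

q_1 = c_1/‖c_1‖ = (1, -3)/3.1623 = (0.3162, -0.9487).
r_{12} = q_1·c_2 = -2.8460.
u_2 = c_2 + 2.8460·q_1 = (0.9000, 0.3000).
‖u_2‖ = 0.9487, so q_2 = (0.9487, 0.3162).

Q = [[0.3162, 0.9487], [-0.9487, 0.3162]], R = [[3.1623, -2.8460], [0.0000, 0.9487]]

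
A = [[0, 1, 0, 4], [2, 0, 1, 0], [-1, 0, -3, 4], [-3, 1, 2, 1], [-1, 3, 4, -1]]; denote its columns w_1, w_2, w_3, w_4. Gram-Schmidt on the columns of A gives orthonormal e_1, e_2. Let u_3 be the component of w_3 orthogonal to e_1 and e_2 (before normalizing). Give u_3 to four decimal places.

u_3 = (-1.3953, 0.5504, -2.7752, 1.2791, 0.0388)

e_1 = w_1/‖w_1‖ = (0, 2, -1, -3, -1)/3.8730 = (0.0000, 0.5164, -0.2582, -0.7746, -0.2582).
r_{12} = e_1·w_2 = -1.5492.
u_2 = w_2 + 1.5492·e_1 = (1.0000, 0.8000, -0.4000, -0.2000, 2.6000).
‖u_2‖ = 2.9326, so e_2 = (0.3410, 0.2728, -0.1364, -0.0682, 0.8866).
r_{13} = e_1·w_3 = -1.2910; r_{23} = e_2·w_3 = 4.0920.
u_3 = w_3 + 1.2910·e_1 − 4.0920·e_2 = (-1.3953, 0.5504, -2.7752, 1.2791, 0.0388).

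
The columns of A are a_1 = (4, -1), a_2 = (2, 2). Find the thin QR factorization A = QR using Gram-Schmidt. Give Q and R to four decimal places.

a_1 = (4, -1); ‖a_1‖ = 4.1231, so e_1 = (0.9701, -0.2425).
e_1·a_2 = 0.9701·2 + (-0.2425)·2 = 1.4552.
u_2 = a_2 − 1.4552·e_1 = (0.5882, 2.3529).
‖u_2‖ = 2.4254, so e_2 = (0.2425, 0.9701).

Q = [[0.9701, 0.2425], [-0.2425, 0.9701]], R = [[4.1231, 1.4552], [0.0000, 2.4254]]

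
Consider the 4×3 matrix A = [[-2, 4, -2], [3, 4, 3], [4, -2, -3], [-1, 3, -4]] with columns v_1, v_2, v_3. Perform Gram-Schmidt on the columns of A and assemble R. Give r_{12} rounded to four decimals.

v_1 = (-2, 3, 4, -1); ‖v_1‖ = 5.4772, so e_1 = (-0.3651, 0.5477, 0.7303, -0.1826).
r_{12} = e_1·v_2 = -1.2780.

r_{12} = -1.2780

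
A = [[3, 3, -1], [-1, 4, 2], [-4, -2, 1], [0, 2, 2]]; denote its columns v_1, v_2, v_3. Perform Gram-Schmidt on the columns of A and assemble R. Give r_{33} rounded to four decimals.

r_{33} = 1.3762

q_1 = v_1/‖v_1‖ = (3, -1, -4, 0)/5.0990 = (0.5883, -0.1961, -0.7845, 0.0000).
r_{12} = q_1·v_2 = 2.5495.
u_2 = v_2 − 2.5495·q_1 = (1.5000, 4.5000, 0.0000, 2.0000).
‖u_2‖ = 5.1478, so q_2 = (0.2914, 0.8742, 0.0000, 0.3885).
r_{13} = q_1·v_3 = -1.7650; r_{23} = q_2·v_3 = 2.2340.
u_3 = v_3 + 1.7650·q_1 − 2.2340·q_2 = (-0.6125, -0.2990, -0.3846, 1.1321).
r_{33} = ‖u_3‖ = 1.3762.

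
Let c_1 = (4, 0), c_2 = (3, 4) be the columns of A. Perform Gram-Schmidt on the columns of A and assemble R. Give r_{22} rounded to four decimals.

c_1 = (4, 0); ‖c_1‖ = 4.0000, so e_1 = (1.0000, 0.0000).
e_1·c_2 = 1.0000·3 + 0.0000·4 = 3.0000.
u_2 = c_2 − 3.0000·e_1 = (0.0000, 4.0000).
r_{22} = ‖u_2‖ = 4.0000.

r_{22} = 4.0000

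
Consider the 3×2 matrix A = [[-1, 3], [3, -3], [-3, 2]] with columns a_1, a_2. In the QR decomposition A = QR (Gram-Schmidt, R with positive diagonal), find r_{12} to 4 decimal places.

r_{12} = -4.1295

a_1 = (-1, 3, -3); ‖a_1‖ = 4.3589, so q_1 = (-0.2294, 0.6882, -0.6882).
r_{12} = q_1·a_2 = -4.1295.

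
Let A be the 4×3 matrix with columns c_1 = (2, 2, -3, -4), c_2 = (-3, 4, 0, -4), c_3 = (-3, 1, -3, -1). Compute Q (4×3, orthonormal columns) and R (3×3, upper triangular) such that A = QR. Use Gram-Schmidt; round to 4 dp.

c_1 = (2, 2, -3, -4); ‖c_1‖ = 5.7446, so q_1 = (0.3482, 0.3482, -0.5222, -0.6963).
q_1·c_2 = 0.3482·(-3) + 0.3482·4 + (-0.5222)·0 + (-0.6963)·(-4) = 3.1334.
u_2 = c_2 − 3.1334·q_1 = (-4.0909, 2.9091, 1.6364, -1.8182).
‖u_2‖ = 5.5841, so q_2 = (-0.7326, 0.5210, 0.2930, -0.3256).
q_1·c_3 = 0.3482·(-3) + 0.3482·1 + (-0.5222)·(-3) + (-0.6963)·(-1) = 1.5667; q_2·c_3 = (-0.7326)·(-3) + 0.5210·1 + 0.2930·(-3) + (-0.3256)·(-1) = 2.1653.
u_3 = c_3 − 1.5667·q_1 − 2.1653·q_2 = (-1.9592, -0.6735, -2.8163, 0.7959).
‖u_3‖ = 3.5857, so q_3 = (-0.5464, -0.1878, -0.7854, 0.2220).

Q = [[0.3482, -0.7326, -0.5464], [0.3482, 0.5210, -0.1878], [-0.5222, 0.2930, -0.7854], [-0.6963, -0.3256, 0.2220]], R = [[5.7446, 3.1334, 1.5667], [0.0000, 5.5841, 2.1653], [0.0000, 0.0000, 3.5857]]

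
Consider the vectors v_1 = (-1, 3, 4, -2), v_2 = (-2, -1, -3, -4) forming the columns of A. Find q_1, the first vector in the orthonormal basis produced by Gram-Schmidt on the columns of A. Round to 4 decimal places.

q_1 = (-0.1826, 0.5477, 0.7303, -0.3651)

v_1 = (-1, 3, 4, -2); ‖v_1‖ = 5.4772, so q_1 = (-0.1826, 0.5477, 0.7303, -0.3651).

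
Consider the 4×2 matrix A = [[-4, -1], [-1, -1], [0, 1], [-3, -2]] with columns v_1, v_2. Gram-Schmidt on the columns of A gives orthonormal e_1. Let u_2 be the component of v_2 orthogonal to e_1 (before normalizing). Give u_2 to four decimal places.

v_1 = (-4, -1, 0, -3); ‖v_1‖ = 5.0990, so e_1 = (-0.7845, -0.1961, 0.0000, -0.5883).
e_1·v_2 = (-0.7845)·(-1) + (-0.1961)·(-1) + 0.0000·1 + (-0.5883)·(-2) = 2.1573.
u_2 = v_2 − 2.1573·e_1 = (0.6923, -0.5769, 1.0000, -0.7308).

u_2 = (0.6923, -0.5769, 1.0000, -0.7308)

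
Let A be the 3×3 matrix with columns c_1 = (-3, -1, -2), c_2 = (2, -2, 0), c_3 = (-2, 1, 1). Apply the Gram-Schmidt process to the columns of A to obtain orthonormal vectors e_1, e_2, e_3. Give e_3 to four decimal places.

e_1 = c_1/‖c_1‖ = (-3, -1, -2)/3.7417 = (-0.8018, -0.2673, -0.5345).
r_{12} = e_1·c_2 = -1.0690.
u_2 = c_2 + 1.0690·e_1 = (1.1429, -2.2857, -0.5714).
‖u_2‖ = 2.6186, so e_2 = (0.4364, -0.8729, -0.2182).
r_{13} = e_1·c_3 = 0.8018; r_{23} = e_2·c_3 = -1.9640.
u_3 = c_3 − 0.8018·e_1 + 1.9640·e_2 = (-0.5000, -0.5000, 1.0000).
‖u_3‖ = 1.2247, so e_3 = (-0.4082, -0.4082, 0.8165).

e_3 = (-0.4082, -0.4082, 0.8165)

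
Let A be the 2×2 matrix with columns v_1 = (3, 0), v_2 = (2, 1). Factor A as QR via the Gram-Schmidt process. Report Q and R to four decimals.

q_1 = v_1/‖v_1‖ = (3, 0)/3.0000 = (1.0000, 0.0000).
r_{12} = q_1·v_2 = 2.0000.
u_2 = v_2 − 2.0000·q_1 = (0.0000, 1.0000).
‖u_2‖ = 1.0000, so q_2 = (0.0000, 1.0000).

Q = [[1.0000, 0.0000], [0.0000, 1.0000]], R = [[3.0000, 2.0000], [0.0000, 1.0000]]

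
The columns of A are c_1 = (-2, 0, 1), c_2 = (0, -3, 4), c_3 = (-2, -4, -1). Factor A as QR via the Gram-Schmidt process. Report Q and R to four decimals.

e_1 = c_1/‖c_1‖ = (-2, 0, 1)/2.2361 = (-0.8944, 0.0000, 0.4472).
r_{12} = e_1·c_2 = 1.7889.
u_2 = c_2 − 1.7889·e_1 = (1.6000, -3.0000, 3.2000).
‖u_2‖ = 4.6690, so e_2 = (0.3427, -0.6425, 0.6854).
r_{13} = e_1·c_3 = 1.3416; r_{23} = e_2·c_3 = 1.1994.
u_3 = c_3 − 1.3416·e_1 − 1.1994·e_2 = (-1.2110, -3.2294, -2.4220).
‖u_3‖ = 4.2144, so e_3 = (-0.2873, -0.7663, -0.5747).

Q = [[-0.8944, 0.3427, -0.2873], [0.0000, -0.6425, -0.7663], [0.4472, 0.6854, -0.5747]], R = [[2.2361, 1.7889, 1.3416], [0.0000, 4.6690, 1.1994], [0.0000, 0.0000, 4.2144]]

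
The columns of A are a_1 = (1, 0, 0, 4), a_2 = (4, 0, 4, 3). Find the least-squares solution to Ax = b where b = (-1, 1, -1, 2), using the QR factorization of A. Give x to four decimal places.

x = (0.7234, -0.3311)

q_1 = a_1/‖a_1‖ = (1, 0, 0, 4)/4.1231 = (0.2425, 0.0000, 0.0000, 0.9701).
r_{12} = q_1·a_2 = 3.8806.
u_2 = a_2 − 3.8806·q_1 = (3.0588, 0.0000, 4.0000, -0.7647).
‖u_2‖ = 5.0932, so q_2 = (0.6006, 0.0000, 0.7854, -0.1501).
Qᵀb = (1.6977, -1.6862).
Back-substitute: x_2 = -1.6862/5.0932 = -0.3311.
x_1 = (1.6977 − 3.8806·(-0.3311))/4.1231 = 0.7234.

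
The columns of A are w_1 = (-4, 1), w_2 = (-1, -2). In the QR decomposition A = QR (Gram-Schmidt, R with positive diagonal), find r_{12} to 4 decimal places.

e_1 = w_1/‖w_1‖ = (-4, 1)/4.1231 = (-0.9701, 0.2425).
r_{12} = e_1·w_2 = 0.4851.

r_{12} = 0.4851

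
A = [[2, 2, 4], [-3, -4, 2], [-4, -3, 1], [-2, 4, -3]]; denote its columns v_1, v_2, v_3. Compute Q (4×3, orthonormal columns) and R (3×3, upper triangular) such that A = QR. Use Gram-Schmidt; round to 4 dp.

v_1 = (2, -3, -4, -2); ‖v_1‖ = 5.7446, so q_1 = (0.3482, -0.5222, -0.6963, -0.3482).
q_1·v_2 = 0.3482·2 + (-0.5222)·(-4) + (-0.6963)·(-3) + (-0.3482)·4 = 3.4816.
u_2 = v_2 − 3.4816·q_1 = (0.7879, -2.1818, -0.5758, 5.2121).
‖u_2‖ = 5.7340, so q_2 = (0.1374, -0.3805, -0.1004, 0.9090).
q_1·v_3 = 0.3482·4 + (-0.5222)·2 + (-0.6963)·1 + (-0.3482)·(-3) = 0.6963; q_2·v_3 = 0.1374·4 + (-0.3805)·2 + (-0.1004)·1 + 0.9090·(-3) = -3.0388.
u_3 = v_3 − 0.6963·q_1 + 3.0388·q_2 = (4.1751, 1.2074, 1.1797, 0.0046).
‖u_3‖ = 4.5035, so q_3 = (0.9271, 0.2681, 0.2620, 0.0010).

Q = [[0.3482, 0.1374, 0.9271], [-0.5222, -0.3805, 0.2681], [-0.6963, -0.1004, 0.2620], [-0.3482, 0.9090, 0.0010]], R = [[5.7446, 3.4816, 0.6963], [0.0000, 5.7340, -3.0388], [0.0000, 0.0000, 4.5035]]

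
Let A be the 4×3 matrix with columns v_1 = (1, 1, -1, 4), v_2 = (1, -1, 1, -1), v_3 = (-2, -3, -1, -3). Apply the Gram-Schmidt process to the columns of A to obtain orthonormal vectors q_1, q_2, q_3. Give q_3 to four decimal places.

q_1 = v_1/‖v_1‖ = (1, 1, -1, 4)/4.3589 = (0.2294, 0.2294, -0.2294, 0.9177).
r_{12} = q_1·v_2 = -1.1471.
u_2 = v_2 + 1.1471·q_1 = (1.2632, -0.7368, 0.7368, 0.0526).
‖u_2‖ = 1.6384, so q_2 = (0.7710, -0.4497, 0.4497, 0.0321).
r_{13} = q_1·v_3 = -3.6707; r_{23} = q_2·v_3 = -0.7389.
u_3 = v_3 + 3.6707·q_1 + 0.7389·q_2 = (-0.5882, -2.4902, -1.5098, 0.3922).
‖u_3‖ = 2.9967, so q_3 = (-0.1963, -0.8310, -0.5038, 0.1309).

q_3 = (-0.1963, -0.8310, -0.5038, 0.1309)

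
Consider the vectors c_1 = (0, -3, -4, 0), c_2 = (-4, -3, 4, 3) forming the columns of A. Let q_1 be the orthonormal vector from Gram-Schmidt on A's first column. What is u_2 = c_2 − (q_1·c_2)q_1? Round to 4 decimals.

q_1 = c_1/‖c_1‖ = (0, -3, -4, 0)/5.0000 = (0.0000, -0.6000, -0.8000, 0.0000).
r_{12} = q_1·c_2 = -1.4000.
u_2 = c_2 + 1.4000·q_1 = (-4.0000, -3.8400, 2.8800, 3.0000).

u_2 = (-4.0000, -3.8400, 2.8800, 3.0000)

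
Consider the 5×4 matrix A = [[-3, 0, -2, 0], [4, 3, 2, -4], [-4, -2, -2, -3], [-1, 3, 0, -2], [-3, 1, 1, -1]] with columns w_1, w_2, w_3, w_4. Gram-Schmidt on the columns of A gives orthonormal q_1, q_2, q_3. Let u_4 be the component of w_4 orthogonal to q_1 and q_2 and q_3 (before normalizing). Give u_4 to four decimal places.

u_4 = (0.8017, -2.7507, -3.5104, 0.3824, 0.0838)

w_1 = (-3, 4, -4, -1, -3); ‖w_1‖ = 7.1414, so q_1 = (-0.4201, 0.5601, -0.5601, -0.1400, -0.4201).
q_1·w_2 = (-0.4201)·0 + 0.5601·3 + (-0.5601)·(-2) + (-0.1400)·3 + (-0.4201)·1 = 1.9604.
u_2 = w_2 − 1.9604·q_1 = (0.8235, 1.9020, -0.9020, 3.2745, 1.8235).
‖u_2‖ = 4.3769, so q_2 = (0.1882, 0.4345, -0.2061, 0.7481, 0.4166).
q_1·w_3 = (-0.4201)·(-2) + 0.5601·2 + (-0.5601)·(-2) + (-0.1400)·0 + (-0.4201)·1 = 2.6605; q_2·w_3 = 0.1882·(-2) + 0.4345·2 + (-0.2061)·(-2) + 0.7481·0 + 0.4166·1 = 1.3216.
u_3 = w_3 − 2.6605·q_1 − 1.3216·q_2 = (-1.1310, -0.0645, -0.2375, -0.6162, 1.5670).
‖u_3‖ = 2.0433, so q_3 = (-0.5535, -0.0316, -0.1162, -0.3016, 0.7669).
q_1·w_4 = (-0.4201)·0 + 0.5601·(-4) + (-0.5601)·(-3) + (-0.1400)·(-2) + (-0.4201)·(-1) = 0.1400; q_2·w_4 = 0.1882·0 + 0.4345·(-4) + (-0.2061)·(-3) + 0.7481·(-2) + 0.4166·(-1) = -3.0329; q_3·w_4 = (-0.5535)·0 + (-0.0316)·(-4) + (-0.1162)·(-3) + (-0.3016)·(-2) + 0.7669·(-1) = 0.3111.
u_4 = w_4 − 0.1400·q_1 + 3.0329·q_2 − 0.3111·q_3 = (0.8017, -2.7507, -3.5104, 0.3824, 0.0838).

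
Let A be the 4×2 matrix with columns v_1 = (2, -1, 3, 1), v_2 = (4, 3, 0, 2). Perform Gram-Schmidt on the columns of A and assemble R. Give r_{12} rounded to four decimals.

v_1 = (2, -1, 3, 1); ‖v_1‖ = 3.8730, so e_1 = (0.5164, -0.2582, 0.7746, 0.2582).
r_{12} = e_1·v_2 = 1.8074.

r_{12} = 1.8074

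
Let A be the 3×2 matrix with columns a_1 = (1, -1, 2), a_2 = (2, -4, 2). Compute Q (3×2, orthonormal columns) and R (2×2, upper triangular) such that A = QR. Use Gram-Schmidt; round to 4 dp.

Q = [[0.4082, 0.1231], [-0.4082, -0.8616], [0.8165, -0.4924]], R = [[2.4495, 4.0825], [0.0000, 2.7080]]

q_1 = a_1/‖a_1‖ = (1, -1, 2)/2.4495 = (0.4082, -0.4082, 0.8165).
r_{12} = q_1·a_2 = 4.0825.
u_2 = a_2 − 4.0825·q_1 = (0.3333, -2.3333, -1.3333).
‖u_2‖ = 2.7080, so q_2 = (0.1231, -0.8616, -0.4924).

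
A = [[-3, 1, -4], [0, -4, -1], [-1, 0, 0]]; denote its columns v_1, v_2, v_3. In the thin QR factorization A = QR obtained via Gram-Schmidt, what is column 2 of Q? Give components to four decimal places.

v_1 = (-3, 0, -1); ‖v_1‖ = 3.1623, so e_1 = (-0.9487, 0.0000, -0.3162).
e_1·v_2 = (-0.9487)·1 + 0.0000·(-4) + (-0.3162)·0 = -0.9487.
u_2 = v_2 + 0.9487·e_1 = (0.1000, -4.0000, -0.3000).
‖u_2‖ = 4.0125, so e_2 = (0.0249, -0.9969, -0.0748).

e_2 = (0.0249, -0.9969, -0.0748)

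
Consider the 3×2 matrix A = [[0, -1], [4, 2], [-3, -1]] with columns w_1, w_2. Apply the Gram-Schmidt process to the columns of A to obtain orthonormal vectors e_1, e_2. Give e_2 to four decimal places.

w_1 = (0, 4, -3); ‖w_1‖ = 5.0000, so e_1 = (0.0000, 0.8000, -0.6000).
e_1·w_2 = 0.0000·(-1) + 0.8000·2 + (-0.6000)·(-1) = 2.2000.
u_2 = w_2 − 2.2000·e_1 = (-1.0000, 0.2400, 0.3200).
‖u_2‖ = 1.0770, so e_2 = (-0.9285, 0.2228, 0.2971).

e_2 = (-0.9285, 0.2228, 0.2971)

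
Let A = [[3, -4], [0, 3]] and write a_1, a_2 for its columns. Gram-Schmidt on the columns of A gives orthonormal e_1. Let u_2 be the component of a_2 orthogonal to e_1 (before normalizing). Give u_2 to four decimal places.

u_2 = (0.0000, 3.0000)

a_1 = (3, 0); ‖a_1‖ = 3.0000, so e_1 = (1.0000, 0.0000).
e_1·a_2 = 1.0000·(-4) + 0.0000·3 = -4.0000.
u_2 = a_2 + 4.0000·e_1 = (0.0000, 3.0000).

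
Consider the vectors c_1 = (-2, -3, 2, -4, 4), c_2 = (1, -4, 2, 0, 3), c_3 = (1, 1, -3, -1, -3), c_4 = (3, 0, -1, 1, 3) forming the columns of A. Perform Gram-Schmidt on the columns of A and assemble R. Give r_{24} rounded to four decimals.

r_{24} = 2.4842

e_1 = c_1/‖c_1‖ = (-2, -3, 2, -4, 4)/7.0000 = (-0.2857, -0.4286, 0.2857, -0.5714, 0.5714).
r_{12} = e_1·c_2 = 3.7143.
u_2 = c_2 − 3.7143·e_1 = (2.0612, -2.4082, 0.9388, 2.1224, 0.8776).
‖u_2‖ = 4.0254, so e_2 = (0.5121, -0.5982, 0.2332, 0.5273, 0.2180).
r_{24} = e_2·c_4 = 2.4842.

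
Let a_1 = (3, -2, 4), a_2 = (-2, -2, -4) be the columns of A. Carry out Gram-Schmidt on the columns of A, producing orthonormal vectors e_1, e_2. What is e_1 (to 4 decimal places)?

e_1 = (0.5571, -0.3714, 0.7428)

e_1 = a_1/‖a_1‖ = (3, -2, 4)/5.3852 = (0.5571, -0.3714, 0.7428).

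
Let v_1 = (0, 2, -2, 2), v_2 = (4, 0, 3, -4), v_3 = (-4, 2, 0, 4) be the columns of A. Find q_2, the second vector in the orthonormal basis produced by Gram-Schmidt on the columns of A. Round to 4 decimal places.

v_1 = (0, 2, -2, 2); ‖v_1‖ = 3.4641, so q_1 = (0.0000, 0.5774, -0.5774, 0.5774).
q_1·v_2 = 0.0000·4 + 0.5774·0 + (-0.5774)·3 + 0.5774·(-4) = -4.0415.
u_2 = v_2 + 4.0415·q_1 = (4.0000, 2.3333, 0.6667, -1.6667).
‖u_2‖ = 4.9666, so q_2 = (0.8054, 0.4698, 0.1342, -0.3356).

q_2 = (0.8054, 0.4698, 0.1342, -0.3356)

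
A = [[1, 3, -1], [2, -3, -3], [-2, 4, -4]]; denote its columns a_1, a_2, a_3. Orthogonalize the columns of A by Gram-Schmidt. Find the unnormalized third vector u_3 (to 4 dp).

q_1 = a_1/‖a_1‖ = (1, 2, -2)/3.0000 = (0.3333, 0.6667, -0.6667).
r_{12} = q_1·a_2 = -3.6667.
u_2 = a_2 + 3.6667·q_1 = (4.2222, -0.5556, 1.5556).
‖u_2‖ = 4.5338, so q_2 = (0.9313, -0.1225, 0.3431).
r_{13} = q_1·a_3 = 0.3333; r_{23} = q_2·a_3 = -1.9361.
u_3 = a_3 − 0.3333·q_1 + 1.9361·q_2 = (0.6919, -3.4595, -3.1135).

u_3 = (0.6919, -3.4595, -3.1135)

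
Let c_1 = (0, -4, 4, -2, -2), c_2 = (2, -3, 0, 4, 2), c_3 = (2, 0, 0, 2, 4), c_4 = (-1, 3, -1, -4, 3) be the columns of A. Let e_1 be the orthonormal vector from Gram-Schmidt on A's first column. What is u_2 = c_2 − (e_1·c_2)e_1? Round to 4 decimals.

u_2 = (2.0000, -3.0000, 0.0000, 4.0000, 2.0000)

c_1 = (0, -4, 4, -2, -2); ‖c_1‖ = 6.3246, so e_1 = (0.0000, -0.6325, 0.6325, -0.3162, -0.3162).
e_1·c_2 = 0.0000·2 + (-0.6325)·(-3) + 0.6325·0 + (-0.3162)·4 + (-0.3162)·2 = 0.0000.
u_2 = c_2 + 0.0000·e_1 = (2.0000, -3.0000, 0.0000, 4.0000, 2.0000).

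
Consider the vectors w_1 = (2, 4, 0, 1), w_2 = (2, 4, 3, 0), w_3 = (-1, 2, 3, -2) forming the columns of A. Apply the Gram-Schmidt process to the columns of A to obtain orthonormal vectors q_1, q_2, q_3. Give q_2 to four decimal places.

q_2 = (0.0302, 0.0604, 0.9510, -0.3019)

w_1 = (2, 4, 0, 1); ‖w_1‖ = 4.5826, so q_1 = (0.4364, 0.8729, 0.0000, 0.2182).
q_1·w_2 = 0.4364·2 + 0.8729·4 + 0.0000·3 + 0.2182·0 = 4.3644.
u_2 = w_2 − 4.3644·q_1 = (0.0952, 0.1905, 3.0000, -0.9524).
‖u_2‖ = 3.1547, so q_2 = (0.0302, 0.0604, 0.9510, -0.3019).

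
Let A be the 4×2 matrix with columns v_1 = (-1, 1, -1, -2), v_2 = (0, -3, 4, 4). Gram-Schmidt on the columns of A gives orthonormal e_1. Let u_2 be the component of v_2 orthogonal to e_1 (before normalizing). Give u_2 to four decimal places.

e_1 = v_1/‖v_1‖ = (-1, 1, -1, -2)/2.6458 = (-0.3780, 0.3780, -0.3780, -0.7559).
r_{12} = e_1·v_2 = -5.6695.
u_2 = v_2 + 5.6695·e_1 = (-2.1429, -0.8571, 1.8571, -0.2857).

u_2 = (-2.1429, -0.8571, 1.8571, -0.2857)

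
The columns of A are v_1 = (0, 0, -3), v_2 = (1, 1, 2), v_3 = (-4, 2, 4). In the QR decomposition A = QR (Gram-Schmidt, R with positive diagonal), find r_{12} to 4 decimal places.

r_{12} = -2.0000

v_1 = (0, 0, -3); ‖v_1‖ = 3.0000, so q_1 = (0.0000, 0.0000, -1.0000).
r_{12} = q_1·v_2 = -2.0000.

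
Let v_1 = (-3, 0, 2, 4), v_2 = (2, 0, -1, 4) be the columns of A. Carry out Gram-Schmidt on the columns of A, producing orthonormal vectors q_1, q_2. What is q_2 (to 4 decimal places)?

q_2 = (0.6523, 0.0000, -0.3579, 0.6682)

v_1 = (-3, 0, 2, 4); ‖v_1‖ = 5.3852, so q_1 = (-0.5571, 0.0000, 0.3714, 0.7428).
q_1·v_2 = (-0.5571)·2 + 0.0000·0 + 0.3714·(-1) + 0.7428·4 = 1.4856.
u_2 = v_2 − 1.4856·q_1 = (2.8276, 0.0000, -1.5517, 2.8966).
‖u_2‖ = 4.3351, so q_2 = (0.6523, 0.0000, -0.3579, 0.6682).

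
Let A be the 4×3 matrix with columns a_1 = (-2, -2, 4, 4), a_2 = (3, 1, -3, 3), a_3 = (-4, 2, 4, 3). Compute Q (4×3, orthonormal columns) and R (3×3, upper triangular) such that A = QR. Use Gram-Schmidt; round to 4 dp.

Q = [[-0.3162, 0.5060, -0.4154], [-0.3162, 0.1168, 0.8901], [0.6325, -0.4282, 0.0593], [0.6325, 0.7396, 0.1780]], R = [[6.3246, -1.2649, 5.0596], [0.0000, 5.1381, -1.2845], [0.0000, 0.0000, 4.2131]]

a_1 = (-2, -2, 4, 4); ‖a_1‖ = 6.3246, so q_1 = (-0.3162, -0.3162, 0.6325, 0.6325).
q_1·a_2 = (-0.3162)·3 + (-0.3162)·1 + 0.6325·(-3) + 0.6325·3 = -1.2649.
u_2 = a_2 + 1.2649·q_1 = (2.6000, 0.6000, -2.2000, 3.8000).
‖u_2‖ = 5.1381, so q_2 = (0.5060, 0.1168, -0.4282, 0.7396).
q_1·a_3 = (-0.3162)·(-4) + (-0.3162)·2 + 0.6325·4 + 0.6325·3 = 5.0596; q_2·a_3 = 0.5060·(-4) + 0.1168·2 + (-0.4282)·4 + 0.7396·3 = -1.2845.
u_3 = a_3 − 5.0596·q_1 + 1.2845·q_2 = (-1.7500, 3.7500, 0.2500, 0.7500).
‖u_3‖ = 4.2131, so q_3 = (-0.4154, 0.8901, 0.0593, 0.1780).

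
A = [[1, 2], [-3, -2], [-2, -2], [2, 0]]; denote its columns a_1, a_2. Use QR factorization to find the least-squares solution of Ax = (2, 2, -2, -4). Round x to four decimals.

e_1 = a_1/‖a_1‖ = (1, -3, -2, 2)/4.2426 = (0.2357, -0.7071, -0.4714, 0.4714).
r_{12} = e_1·a_2 = 2.8284.
u_2 = a_2 − 2.8284·e_1 = (1.3333, 0.0000, -0.6667, -1.3333).
‖u_2‖ = 2.0000, so e_2 = (0.6667, 0.0000, -0.3333, -0.6667).
Qᵀb = (-1.8856, 4.6667).
Back-substitute: x_2 = 4.6667/2.0000 = 2.3333.
x_1 = (-1.8856 − 2.8284·2.3333)/4.2426 = -2.0000.

x = (-2.0000, 2.3333)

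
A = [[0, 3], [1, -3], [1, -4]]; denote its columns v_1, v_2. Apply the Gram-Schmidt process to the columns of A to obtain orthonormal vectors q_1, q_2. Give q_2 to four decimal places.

q_1 = v_1/‖v_1‖ = (0, 1, 1)/1.4142 = (0.0000, 0.7071, 0.7071).
r_{12} = q_1·v_2 = -4.9497.
u_2 = v_2 + 4.9497·q_1 = (3.0000, 0.5000, -0.5000).
‖u_2‖ = 3.0822, so q_2 = (0.9733, 0.1622, -0.1622).

q_2 = (0.9733, 0.1622, -0.1622)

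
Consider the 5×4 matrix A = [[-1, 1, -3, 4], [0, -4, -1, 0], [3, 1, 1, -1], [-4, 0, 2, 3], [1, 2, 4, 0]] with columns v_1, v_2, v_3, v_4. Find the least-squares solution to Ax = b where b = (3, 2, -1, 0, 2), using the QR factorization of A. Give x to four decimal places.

x = (0.7023, -0.4804, 0.2363, 1.1323)

e_1 = v_1/‖v_1‖ = (-1, 0, 3, -4, 1)/5.1962 = (-0.1925, 0.0000, 0.5774, -0.7698, 0.1925).
r_{12} = e_1·v_2 = 0.7698.
u_2 = v_2 − 0.7698·e_1 = (1.1481, -4.0000, 0.5556, 0.5926, 1.8519).
‖u_2‖ = 4.6268, so e_2 = (0.2482, -0.8645, 0.1201, 0.1281, 0.4002).
r_{13} = e_1·v_3 = 0.3849; r_{23} = e_2·v_3 = 2.0973.
u_3 = v_3 − 0.3849·e_1 − 2.0973·e_2 = (-3.4464, 0.8131, 0.5260, 2.0277, 3.0865).
‖u_3‖ = 5.1433, so e_3 = (-0.6701, 0.1581, 0.1023, 0.3942, 0.6001).
r_{14} = e_1·v_4 = -3.6566; r_{24} = e_2·v_4 = 1.2568; r_{34} = e_3·v_4 = -1.5998.
u_4 = v_4 + 3.6566·e_1 − 1.2568·e_2 + 1.5998·e_3 = (1.9124, 1.3394, 1.1238, 0.6549, 1.1608).
‖u_4‖ = 2.9139, so e_4 = (0.6563, 0.4597, 0.3857, 0.2248, 0.3984).
Qᵀb = (-0.7698, -0.3042, -0.5961, 3.2993).
Back-substitute: x_4 = 3.2993/2.9139 = 1.1323.
x_3 = (-0.5961 + 1.5998·1.1323)/5.1433 = 0.2363.
x_2 = (-0.3042 − 2.0973·0.2363 − 1.2568·1.1323)/4.6268 = -0.4804.
x_1 = (-0.7698 − 0.7698·(-0.4804) − 0.3849·0.2363 + 3.6566·1.1323)/5.1962 = 0.7023.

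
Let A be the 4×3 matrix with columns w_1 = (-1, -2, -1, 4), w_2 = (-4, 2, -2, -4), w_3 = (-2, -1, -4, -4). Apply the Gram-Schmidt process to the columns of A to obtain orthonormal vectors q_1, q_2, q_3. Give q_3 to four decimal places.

q_3 = (0.3593, -0.6144, -0.5989, -0.3671)

w_1 = (-1, -2, -1, 4); ‖w_1‖ = 4.6904, so q_1 = (-0.2132, -0.4264, -0.2132, 0.8528).
q_1·w_2 = (-0.2132)·(-4) + (-0.4264)·2 + (-0.2132)·(-2) + 0.8528·(-4) = -2.9848.
u_2 = w_2 + 2.9848·q_1 = (-4.6364, 0.7273, -2.6364, -1.4545).
‖u_2‖ = 5.5759, so q_2 = (-0.8315, 0.1304, -0.4728, -0.2609).
q_1·w_3 = (-0.2132)·(-2) + (-0.4264)·(-1) + (-0.2132)·(-4) + 0.8528·(-4) = -1.7056; q_2·w_3 = (-0.8315)·(-2) + 0.1304·(-1) + (-0.4728)·(-4) + (-0.2609)·(-4) = 4.4673.
u_3 = w_3 + 1.7056·q_1 − 4.4673·q_2 = (1.3509, -2.3099, -2.2515, -1.3801).
‖u_3‖ = 3.7596, so q_3 = (0.3593, -0.6144, -0.5989, -0.3671).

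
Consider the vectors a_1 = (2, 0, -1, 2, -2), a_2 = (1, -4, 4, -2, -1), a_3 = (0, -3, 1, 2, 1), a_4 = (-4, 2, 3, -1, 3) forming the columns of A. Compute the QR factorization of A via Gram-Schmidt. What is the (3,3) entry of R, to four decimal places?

r_{33} = 3.3831

a_1 = (2, 0, -1, 2, -2); ‖a_1‖ = 3.6056, so q_1 = (0.5547, 0.0000, -0.2774, 0.5547, -0.5547).
q_1·a_2 = 0.5547·1 + 0.0000·(-4) + (-0.2774)·4 + 0.5547·(-2) + (-0.5547)·(-1) = -1.1094.
u_2 = a_2 + 1.1094·q_1 = (1.6154, -4.0000, 3.6923, -1.3846, -1.6154).
‖u_2‖ = 6.0638, so q_2 = (0.2664, -0.6597, 0.6089, -0.2283, -0.2664).
q_1·a_3 = 0.5547·0 + 0.0000·(-3) + (-0.2774)·1 + 0.5547·2 + (-0.5547)·1 = 0.2774; q_2·a_3 = 0.2664·0 + (-0.6597)·(-3) + 0.6089·1 + (-0.2283)·2 + (-0.2664)·1 = 1.8648.
u_3 = a_3 − 0.2774·q_1 − 1.8648·q_2 = (-0.6506, -1.7699, -0.0586, 2.2720, 1.6506).
r_{33} = ‖u_3‖ = 3.3831.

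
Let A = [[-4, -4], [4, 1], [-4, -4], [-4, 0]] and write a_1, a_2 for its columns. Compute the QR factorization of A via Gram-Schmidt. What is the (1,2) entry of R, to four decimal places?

a_1 = (-4, 4, -4, -4); ‖a_1‖ = 8.0000, so e_1 = (-0.5000, 0.5000, -0.5000, -0.5000).
r_{12} = e_1·a_2 = 4.5000.

r_{12} = 4.5000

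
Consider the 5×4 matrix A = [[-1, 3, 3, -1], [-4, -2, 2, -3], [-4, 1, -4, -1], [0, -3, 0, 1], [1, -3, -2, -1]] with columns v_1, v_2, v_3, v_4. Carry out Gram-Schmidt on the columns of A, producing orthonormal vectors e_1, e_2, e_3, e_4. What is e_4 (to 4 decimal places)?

e_1 = v_1/‖v_1‖ = (-1, -4, -4, 0, 1)/5.8310 = (-0.1715, -0.6860, -0.6860, 0.0000, 0.1715).
r_{12} = e_1·v_2 = -0.3430.
u_2 = v_2 + 0.3430·e_1 = (2.9412, -2.2353, 0.7647, -3.0000, -2.9412).
‖u_2‖ = 5.6464, so e_2 = (0.5209, -0.3959, 0.1354, -0.5313, -0.5209).
r_{13} = e_1·v_3 = 0.5145; r_{23} = e_2·v_3 = 1.2710.
u_3 = v_3 − 0.5145·e_1 − 1.2710·e_2 = (2.4262, 2.8561, -3.8192, 0.6753, -1.4262).
‖u_3‖ = 5.5785, so e_3 = (0.4349, 0.5120, -0.6846, 0.1210, -0.2557).
r_{14} = e_1·v_4 = 2.7440; r_{24} = e_2·v_4 = 0.5209; r_{34} = e_3·v_4 = -0.9095.
u_4 = v_4 − 2.7440·e_1 − 0.5209·e_2 + 0.9095·e_3 = (-0.4052, -0.4458, 0.1891, 1.3869, -1.4318).
‖u_4‖ = 2.0909, so e_4 = (-0.1938, -0.2132, 0.0905, 0.6633, -0.6848).

e_4 = (-0.1938, -0.2132, 0.0905, 0.6633, -0.6848)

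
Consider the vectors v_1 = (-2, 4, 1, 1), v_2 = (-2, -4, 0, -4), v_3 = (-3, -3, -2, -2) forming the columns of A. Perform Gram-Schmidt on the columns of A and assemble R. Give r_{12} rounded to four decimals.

v_1 = (-2, 4, 1, 1); ‖v_1‖ = 4.6904, so q_1 = (-0.4264, 0.8528, 0.2132, 0.2132).
r_{12} = q_1·v_2 = -3.4112.

r_{12} = -3.4112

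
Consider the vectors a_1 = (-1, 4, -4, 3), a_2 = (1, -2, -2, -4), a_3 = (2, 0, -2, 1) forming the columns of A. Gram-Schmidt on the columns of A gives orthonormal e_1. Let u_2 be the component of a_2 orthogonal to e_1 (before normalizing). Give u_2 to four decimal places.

a_1 = (-1, 4, -4, 3); ‖a_1‖ = 6.4807, so e_1 = (-0.1543, 0.6172, -0.6172, 0.4629).
e_1·a_2 = (-0.1543)·1 + 0.6172·(-2) + (-0.6172)·(-2) + 0.4629·(-4) = -2.0059.
u_2 = a_2 + 2.0059·e_1 = (0.6905, -0.7619, -3.2381, -3.0714).

u_2 = (0.6905, -0.7619, -3.2381, -3.0714)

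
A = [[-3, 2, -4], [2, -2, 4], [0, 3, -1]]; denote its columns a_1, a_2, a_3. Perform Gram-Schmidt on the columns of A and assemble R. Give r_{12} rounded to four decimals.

a_1 = (-3, 2, 0); ‖a_1‖ = 3.6056, so q_1 = (-0.8321, 0.5547, 0.0000).
r_{12} = q_1·a_2 = -2.7735.

r_{12} = -2.7735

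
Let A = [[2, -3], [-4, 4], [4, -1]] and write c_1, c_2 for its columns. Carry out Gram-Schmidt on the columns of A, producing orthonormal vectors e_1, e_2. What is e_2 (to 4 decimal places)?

c_1 = (2, -4, 4); ‖c_1‖ = 6.0000, so e_1 = (0.3333, -0.6667, 0.6667).
e_1·c_2 = 0.3333·(-3) + (-0.6667)·4 + 0.6667·(-1) = -4.3333.
u_2 = c_2 + 4.3333·e_1 = (-1.5556, 1.1111, 1.8889).
‖u_2‖ = 2.6874, so e_2 = (-0.5788, 0.4134, 0.7029).

e_2 = (-0.5788, 0.4134, 0.7029)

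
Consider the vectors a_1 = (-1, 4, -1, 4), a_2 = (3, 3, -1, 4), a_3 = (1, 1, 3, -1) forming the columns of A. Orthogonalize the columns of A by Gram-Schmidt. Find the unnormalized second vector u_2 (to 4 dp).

e_1 = a_1/‖a_1‖ = (-1, 4, -1, 4)/5.8310 = (-0.1715, 0.6860, -0.1715, 0.6860).
r_{12} = e_1·a_2 = 4.4590.
u_2 = a_2 − 4.4590·e_1 = (3.7647, -0.0588, -0.2353, 0.9412).

u_2 = (3.7647, -0.0588, -0.2353, 0.9412)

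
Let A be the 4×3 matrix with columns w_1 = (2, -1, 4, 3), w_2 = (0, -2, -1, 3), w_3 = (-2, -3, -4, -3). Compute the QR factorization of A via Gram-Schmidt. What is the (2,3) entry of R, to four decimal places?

q_1 = w_1/‖w_1‖ = (2, -1, 4, 3)/5.4772 = (0.3651, -0.1826, 0.7303, 0.5477).
r_{12} = q_1·w_2 = 1.2780.
u_2 = w_2 − 1.2780·q_1 = (-0.4667, -1.7667, -1.9333, 2.3000).
‖u_2‖ = 3.5166, so q_2 = (-0.1327, -0.5024, -0.5498, 0.6540).
r_{23} = q_2·w_3 = 2.0095.

r_{23} = 2.0095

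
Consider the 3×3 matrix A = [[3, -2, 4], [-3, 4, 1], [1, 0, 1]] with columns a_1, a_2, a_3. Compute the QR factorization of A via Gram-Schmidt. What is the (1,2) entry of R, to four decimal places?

r_{12} = -4.1295

a_1 = (3, -3, 1); ‖a_1‖ = 4.3589, so q_1 = (0.6882, -0.6882, 0.2294).
r_{12} = q_1·a_2 = -4.1295.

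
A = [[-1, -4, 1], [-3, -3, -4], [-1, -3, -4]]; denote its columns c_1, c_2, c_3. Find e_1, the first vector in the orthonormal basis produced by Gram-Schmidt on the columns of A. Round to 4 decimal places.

e_1 = (-0.3015, -0.9045, -0.3015)

c_1 = (-1, -3, -1); ‖c_1‖ = 3.3166, so e_1 = (-0.3015, -0.9045, -0.3015).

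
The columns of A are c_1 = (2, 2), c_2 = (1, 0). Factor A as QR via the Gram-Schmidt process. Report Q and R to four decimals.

c_1 = (2, 2); ‖c_1‖ = 2.8284, so e_1 = (0.7071, 0.7071).
e_1·c_2 = 0.7071·1 + 0.7071·0 = 0.7071.
u_2 = c_2 − 0.7071·e_1 = (0.5000, -0.5000).
‖u_2‖ = 0.7071, so e_2 = (0.7071, -0.7071).

Q = [[0.7071, 0.7071], [0.7071, -0.7071]], R = [[2.8284, 0.7071], [0.0000, 0.7071]]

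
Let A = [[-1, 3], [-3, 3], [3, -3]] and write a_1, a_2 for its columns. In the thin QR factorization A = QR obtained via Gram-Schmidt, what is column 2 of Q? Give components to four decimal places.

q_2 = (0.9733, -0.1622, 0.1622)

a_1 = (-1, -3, 3); ‖a_1‖ = 4.3589, so q_1 = (-0.2294, -0.6882, 0.6882).
q_1·a_2 = (-0.2294)·3 + (-0.6882)·3 + 0.6882·(-3) = -4.8177.
u_2 = a_2 + 4.8177·q_1 = (1.8947, -0.3158, 0.3158).
‖u_2‖ = 1.9467, so q_2 = (0.9733, -0.1622, 0.1622).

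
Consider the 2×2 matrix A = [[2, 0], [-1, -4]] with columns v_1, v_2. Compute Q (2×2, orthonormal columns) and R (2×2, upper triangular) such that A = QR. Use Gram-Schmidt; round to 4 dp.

v_1 = (2, -1); ‖v_1‖ = 2.2361, so e_1 = (0.8944, -0.4472).
e_1·v_2 = 0.8944·0 + (-0.4472)·(-4) = 1.7889.
u_2 = v_2 − 1.7889·e_1 = (-1.6000, -3.2000).
‖u_2‖ = 3.5777, so e_2 = (-0.4472, -0.8944).

Q = [[0.8944, -0.4472], [-0.4472, -0.8944]], R = [[2.2361, 1.7889], [0.0000, 3.5777]]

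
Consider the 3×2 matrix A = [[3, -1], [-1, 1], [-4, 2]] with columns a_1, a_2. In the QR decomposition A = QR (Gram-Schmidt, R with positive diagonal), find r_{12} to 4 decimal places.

a_1 = (3, -1, -4); ‖a_1‖ = 5.0990, so q_1 = (0.5883, -0.1961, -0.7845).
r_{12} = q_1·a_2 = -2.3534.

r_{12} = -2.3534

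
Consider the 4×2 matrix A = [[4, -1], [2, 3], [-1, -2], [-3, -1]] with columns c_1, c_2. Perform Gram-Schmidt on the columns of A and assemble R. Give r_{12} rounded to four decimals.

c_1 = (4, 2, -1, -3); ‖c_1‖ = 5.4772, so e_1 = (0.7303, 0.3651, -0.1826, -0.5477).
r_{12} = e_1·c_2 = 1.2780.

r_{12} = 1.2780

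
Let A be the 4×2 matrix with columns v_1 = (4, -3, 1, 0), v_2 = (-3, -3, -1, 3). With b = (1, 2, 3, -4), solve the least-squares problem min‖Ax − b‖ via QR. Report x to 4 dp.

x = (-0.0955, -0.8708)

v_1 = (4, -3, 1, 0); ‖v_1‖ = 5.0990, so q_1 = (0.7845, -0.5883, 0.1961, 0.0000).
q_1·v_2 = 0.7845·(-3) + (-0.5883)·(-3) + 0.1961·(-1) + 0.0000·3 = -0.7845.
u_2 = v_2 + 0.7845·q_1 = (-2.3846, -3.4615, -0.8462, 3.0000).
‖u_2‖ = 5.2330, so q_2 = (-0.4557, -0.6615, -0.1617, 0.5733).
Qᵀb = (0.1961, -4.5569).
Back-substitute: x_2 = -4.5569/5.2330 = -0.8708.
x_1 = (0.1961 + 0.7845·(-0.8708))/5.0990 = -0.0955.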